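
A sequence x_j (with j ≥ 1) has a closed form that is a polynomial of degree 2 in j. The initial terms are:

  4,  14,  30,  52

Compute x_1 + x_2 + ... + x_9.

1st diffs: 10, 16, 22.
2nd diffs: 6, 6 (constant).
So x_j = 3j^2 + j.
Continuing: …, 80, 114, 154, 200, …, x_9 = 252.
Summing j = 1..9 (9 terms) gives 900.

900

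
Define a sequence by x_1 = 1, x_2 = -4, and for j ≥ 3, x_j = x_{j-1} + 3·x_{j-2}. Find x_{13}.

-16591

x_3 = -1  x_4 = -13  x_5 = -16  …  x_{10} = -1381  x_{11} = -3112  x_{12} = -7255  x_{13} = -16591.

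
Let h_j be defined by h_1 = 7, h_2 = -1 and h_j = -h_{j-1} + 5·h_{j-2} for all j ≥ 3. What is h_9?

11316

Step forward from the initial values:
h_3 = 36;  h_4 = -41;  h_5 = 221;  h_6 = -426;  h_7 = 1531;  h_8 = -3661;  h_9 = 11316.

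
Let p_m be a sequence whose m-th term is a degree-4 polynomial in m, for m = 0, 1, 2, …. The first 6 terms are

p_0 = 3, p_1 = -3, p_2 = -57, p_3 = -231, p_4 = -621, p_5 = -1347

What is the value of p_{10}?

-15897

1st diffs: -6, -54, -174, -390, -726.
2nd diffs: -48, -120, -216, -336.
3rd diffs: -72, -96, -120.
4th diffs: -24, -24 (constant).
Newton forward-difference form: p_m = 3 + (-6)·C(m,1) + (-48)·C(m,2) + (-72)·C(m,3) + (-24)·C(m,4).
At m = 10: m = 10, so p_{10} = 3 - 60 - 2160 - 8640 - 5040 = -15897.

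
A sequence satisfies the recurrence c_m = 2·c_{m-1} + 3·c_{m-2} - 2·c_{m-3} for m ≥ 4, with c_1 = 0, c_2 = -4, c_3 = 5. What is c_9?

747

Iterate the recurrence:
c_4 = -2;  c_5 = 19;  c_6 = 22;  c_7 = 105;  c_8 = 238;  c_9 = 747.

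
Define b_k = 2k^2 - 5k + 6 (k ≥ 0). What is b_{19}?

b_{19} = 2·19^2 - 5·19 + 6 = 633.

633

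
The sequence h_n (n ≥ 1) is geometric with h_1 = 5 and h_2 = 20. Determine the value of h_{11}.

Common ratio r = 4.
h_n = 5·4^(n-1).
h_{11} = 5·4^10 = 5242880.

5242880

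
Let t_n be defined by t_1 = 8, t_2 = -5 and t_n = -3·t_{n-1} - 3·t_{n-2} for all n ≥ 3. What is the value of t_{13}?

5832

Compute successive terms:
t_3 = -9  t_4 = 42  t_5 = -99  …  t_{10} = -1134  t_{11} = 2673  t_{12} = -4617  t_{13} = 5832.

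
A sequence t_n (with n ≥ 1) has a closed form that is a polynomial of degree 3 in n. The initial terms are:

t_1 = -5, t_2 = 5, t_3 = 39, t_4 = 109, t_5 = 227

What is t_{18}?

11589

1st diffs: 10, 34, 70, 118.
2nd diffs: 24, 36, 48.
3rd diffs: 12, 12 (constant).
Newton forward-difference form: t_n = -5 + 10·C(n-1,1) + 24·C(n-1,2) + 12·C(n-1,3).
At n = 18: n-1 = 17, so t_{18} = -5 + 170 + 3264 + 8160 = 11589.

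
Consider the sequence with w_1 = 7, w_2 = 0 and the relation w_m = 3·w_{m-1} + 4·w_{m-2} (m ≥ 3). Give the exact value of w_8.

w_3 = 28, w_4 = 84, w_5 = 364, w_6 = 1428, w_7 = 5740, w_8 = 22932.
(Characteristic roots are 4 and -1.)

22932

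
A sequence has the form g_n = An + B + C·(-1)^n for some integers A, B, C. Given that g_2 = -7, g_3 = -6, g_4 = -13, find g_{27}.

-78

Plug in n = 2, 3, 4: 2A + B + C = -7; 3A + B - C = -6; 4A + B + C = -13.
Subtracting the first from the second: A - 2C = 1.
Subtracting the second from the third: A + 2C = -7.
Solving: C = -2, A = -3, then B = 1.
Therefore g_{27} = -81 + 1 + (-2)·(-1) = -78.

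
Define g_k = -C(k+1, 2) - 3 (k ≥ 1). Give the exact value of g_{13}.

C(14, 2) = 91, so g_{13} = -94.

-94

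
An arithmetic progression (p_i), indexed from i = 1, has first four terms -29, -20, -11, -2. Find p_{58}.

484

Common difference d = 9.
p_i = -29 + (i - 1)·9.
p_{58} = -29 + 57·9 = 484.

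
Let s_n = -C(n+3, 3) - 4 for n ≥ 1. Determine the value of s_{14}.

C(17, 3) = 680, so s_{14} = -684.

-684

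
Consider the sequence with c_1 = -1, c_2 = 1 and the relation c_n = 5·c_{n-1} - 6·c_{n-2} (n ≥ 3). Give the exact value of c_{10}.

57001

Compute successive terms:
c_3 = 11;  c_4 = 49;  c_5 = 179;  c_6 = 601;  c_7 = 1931;  c_8 = 6049;  c_9 = 18659;  c_{10} = 57001.
(Characteristic roots are 3 and 2.)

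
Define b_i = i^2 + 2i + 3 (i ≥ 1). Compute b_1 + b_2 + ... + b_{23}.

Over i = 1..23: Σi = 276, Σi² = 4324.
Total = (1)·4324 + (2)·276 + (3)·23 = 4945.

4945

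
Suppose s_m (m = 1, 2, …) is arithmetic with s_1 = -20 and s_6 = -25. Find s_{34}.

Common difference d = (-25 - (-20)) / (6 - 1) = -1.
s_m = -20 + (m - 1)·(-1).
s_{34} = -20 + 33·(-1) = -53.

-53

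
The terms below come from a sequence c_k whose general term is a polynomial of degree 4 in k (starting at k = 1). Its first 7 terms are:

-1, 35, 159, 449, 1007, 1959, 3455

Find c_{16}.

78029

1st diffs: 36, 124, 290, 558, 952, 1496.
2nd diffs: 88, 166, 268, 394, 544.
3rd diffs: 78, 102, 126, 150.
4th diffs: 24, 24, 24 (constant).
Newton forward-difference form: c_k = -1 + 36·C(k-1,1) + 88·C(k-1,2) + 78·C(k-1,3) + 24·C(k-1,4).
At k = 16: k-1 = 15, so c_{16} = -1 + 540 + 9240 + 35490 + 32760 = 78029.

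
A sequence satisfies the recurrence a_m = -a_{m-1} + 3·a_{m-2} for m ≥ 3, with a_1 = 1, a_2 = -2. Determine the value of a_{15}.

108005

Applying the relation repeatedly:
a_3 = 5  a_4 = -11  a_5 = 26  …  a_{12} = -8843  a_{13} = 20369  a_{14} = -46898  a_{15} = 108005.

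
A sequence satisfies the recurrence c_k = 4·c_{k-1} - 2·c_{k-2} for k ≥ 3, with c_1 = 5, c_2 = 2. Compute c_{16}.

c_3 = -2;  c_4 = -12;  c_5 = -44;  …;  c_{13} = -824000;  c_{14} = -2813312;  c_{15} = -9605248;  c_{16} = -32794368.

-32794368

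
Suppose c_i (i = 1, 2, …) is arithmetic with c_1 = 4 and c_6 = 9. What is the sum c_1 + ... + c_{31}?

Common difference d = (9 - 4) / (6 - 1) = 1.
c_i = 4 + (i - 1)·1.
c_{31} = 34; S = 31·(4 + 34)/2 = 589.

589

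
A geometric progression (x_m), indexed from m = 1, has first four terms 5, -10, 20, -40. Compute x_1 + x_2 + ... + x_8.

Common ratio r = -2.
x_m = 5·(-2)^(m-1).
S = 5·((-2)^8 - 1)/(-2 - 1) = 5·(256 - 1)/(-3) = -425.

-425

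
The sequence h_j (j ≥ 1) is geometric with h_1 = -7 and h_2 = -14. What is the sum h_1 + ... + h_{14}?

Common ratio r = 2.
h_j = (-7)·2^(j-1).
S = (-7)·(2^14 - 1)/(2 - 1) = (-7)·(16384 - 1)/(1) = -114681.

-114681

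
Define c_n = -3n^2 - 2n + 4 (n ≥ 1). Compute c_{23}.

-1629

c_{23} = -3·23^2 - 2·23 + 4 = -1629.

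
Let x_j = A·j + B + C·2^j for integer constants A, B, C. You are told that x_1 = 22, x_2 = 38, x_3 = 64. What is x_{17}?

Plug in j = 1, 2, 3: A + B + 2C = 22; 2A + B + 4C = 38; 3A + B + 8C = 64.
Subtracting the first from the second: A + 2C = 16.
Subtracting the second from the third: A + 4C = 26.
Solving: C = 5, A = 6, then B = 6.
So x_j = 6·j + 6 + 5·2^j; at j=17 this is 655468.

655468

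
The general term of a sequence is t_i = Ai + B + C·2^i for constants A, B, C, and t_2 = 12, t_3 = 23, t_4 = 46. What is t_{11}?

6135

Plug in i = 2, 3, 4: 2A + B + 4C = 12; 3A + B + 8C = 23; 4A + B + 16C = 46.
Subtracting the first from the second: A + 4C = 11.
Subtracting the second from the third: A + 8C = 23.
Solving: C = 3, A = -1, then B = 2.
Therefore t_{11} = -11 + 2 + 3·2048 = 6135.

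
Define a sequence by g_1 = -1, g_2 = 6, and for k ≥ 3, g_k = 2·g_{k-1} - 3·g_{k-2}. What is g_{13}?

-3549

Compute successive terms:
g_3 = 15; g_4 = 12; g_5 = -21; …; g_{10} = 606; g_{11} = 87; g_{12} = -1644; g_{13} = -3549.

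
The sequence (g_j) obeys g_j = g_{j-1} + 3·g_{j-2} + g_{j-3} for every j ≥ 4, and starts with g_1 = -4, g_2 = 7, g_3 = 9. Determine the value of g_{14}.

168987

Applying the relation repeatedly:
g_4 = 26, g_5 = 60, g_6 = 147, …, g_{11} = 12009, g_{12} = 28994, g_{13} = 69996, g_{14} = 168987.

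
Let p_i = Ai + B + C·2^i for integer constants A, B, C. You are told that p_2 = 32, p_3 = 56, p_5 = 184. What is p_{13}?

41016

Write the equations: 2A + B + 4C = 32; 3A + B + 8C = 56; 5A + B + 32C = 184.
Subtracting the first from the second: A + 4C = 24.
Subtracting the second from the third: 2A + 24C = 128.
Solving: C = 5, A = 4, then B = 4.
Therefore p_{13} = 52 + 4 + 5·8192 = 41016.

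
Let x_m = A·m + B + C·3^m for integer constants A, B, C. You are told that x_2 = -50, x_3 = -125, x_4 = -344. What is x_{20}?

-13947137672

Write the equations: 2A + B + 9C = -50; 3A + B + 27C = -125; 4A + B + 81C = -344.
Subtracting the first from the second: A + 18C = -75.
Subtracting the second from the third: A + 54C = -219.
Solving: C = -4, A = -3, then B = -8.
So x_m = -3·m + (-8) + (-4)·3^m; at m=20 this is -13947137672.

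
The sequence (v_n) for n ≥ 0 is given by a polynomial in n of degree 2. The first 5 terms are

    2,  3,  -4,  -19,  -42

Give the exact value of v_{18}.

1st diffs: 1, -7, -15, -23.
2nd diffs: -8, -8, -8 (constant).
So v_n = -4n^2 + 5n + 2.
Evaluating at n = 18 gives v_{18} = -1204.

-1204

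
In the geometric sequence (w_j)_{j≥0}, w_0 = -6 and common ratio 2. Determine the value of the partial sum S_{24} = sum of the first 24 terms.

w_j = (-6)·2^(j-0).
S = (-6)·(2^24 - 1)/(2 - 1) = (-6)·(16777216 - 1)/(1) = -100663290.

-100663290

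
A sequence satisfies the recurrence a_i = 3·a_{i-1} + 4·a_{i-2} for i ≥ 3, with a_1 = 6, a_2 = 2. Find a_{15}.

429496734

Iterate the recurrence:
a_3 = 30  a_4 = 98  a_5 = 414  …  a_{12} = 6710882  a_{13} = 26843550  a_{14} = 107374178  a_{15} = 429496734.
(Characteristic roots are 4 and -1.)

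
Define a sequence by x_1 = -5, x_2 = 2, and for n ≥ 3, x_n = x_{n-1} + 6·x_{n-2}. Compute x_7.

Compute successive terms:
x_3 = -28, x_4 = -16, x_5 = -184, x_6 = -280, x_7 = -1384.
(Characteristic roots are 3 and -2.)

-1384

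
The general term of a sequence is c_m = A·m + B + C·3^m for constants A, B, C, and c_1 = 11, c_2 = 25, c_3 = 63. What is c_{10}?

118121

At m = 1, 2, 3: A + B + 3C = 11; 2A + B + 9C = 25; 3A + B + 27C = 63.
Subtracting the first from the second: A + 6C = 14.
Subtracting the second from the third: A + 18C = 38.
Solving: C = 2, A = 2, then B = 3.
Therefore c_{10} = 20 + 3 + 2·59049 = 118121.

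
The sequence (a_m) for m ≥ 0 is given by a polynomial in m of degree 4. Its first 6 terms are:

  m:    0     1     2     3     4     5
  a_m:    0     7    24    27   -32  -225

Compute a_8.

1st diffs: 7, 17, 3, -59, -193.
2nd diffs: 10, -14, -62, -134.
3rd diffs: -24, -48, -72.
4th diffs: -24, -24 (constant).
So a_m = -m^4 + 2m^3 + 6m^2.
Evaluating at m = 8 gives a_8 = -2688.

-2688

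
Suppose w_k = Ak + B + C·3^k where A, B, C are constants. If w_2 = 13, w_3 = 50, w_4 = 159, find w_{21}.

20920706420

The three given values yield: 2A + B + 9C = 13; 3A + B + 27C = 50; 4A + B + 81C = 159.
Subtracting the first from the second: A + 18C = 37.
Subtracting the second from the third: A + 54C = 109.
Solving: C = 2, A = 1, then B = -7.
Therefore w_{21} = 21 + (-7) + 2·10460353203 = 20920706420.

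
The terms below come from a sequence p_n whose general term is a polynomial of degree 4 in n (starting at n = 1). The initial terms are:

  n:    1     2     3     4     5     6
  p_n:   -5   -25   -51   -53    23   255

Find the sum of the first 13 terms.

1st diffs: -20, -26, -2, 76, 232.
2nd diffs: -6, 24, 78, 156.
3rd diffs: 30, 54, 78.
4th diffs: 24, 24 (constant).
So p_n = n^4 - 5n^3 + 2n^2 - 6n + 3.
Continuing: …, 745, 1619, 3027, 5143, …, p_{13} = 17839.
Summing n = 1..13 (13 terms) gives 48997.

48997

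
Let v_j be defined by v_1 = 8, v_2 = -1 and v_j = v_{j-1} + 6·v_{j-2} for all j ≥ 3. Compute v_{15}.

Iterate the recurrence:
v_3 = 47, v_4 = 41, v_5 = 323, …, v_{12} = 521201, v_{13} = 1614803, v_{14} = 4742009, v_{15} = 14430827.
(Characteristic roots are 3 and -2.)

14430827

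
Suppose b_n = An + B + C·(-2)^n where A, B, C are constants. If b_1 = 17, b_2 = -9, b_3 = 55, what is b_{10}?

Plug in n = 1, 2, 3: A + B - 2C = 17; 2A + B + 4C = -9; 3A + B - 8C = 55.
Subtracting the first from the second: A + 6C = -26.
Subtracting the second from the third: A - 12C = 64.
Solving: C = -5, A = 4, then B = 3.
So b_n = 4·n + 3 + (-5)·(-2)^n; at n=10 this is -5077.

-5077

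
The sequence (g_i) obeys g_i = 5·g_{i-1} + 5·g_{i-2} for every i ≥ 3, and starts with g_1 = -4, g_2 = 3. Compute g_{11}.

Applying the relation repeatedly:
g_3 = -5  g_4 = -10  g_5 = -75  g_6 = -425  g_7 = -2500  g_8 = -14625  g_9 = -85625  g_{10} = -501250  g_{11} = -2934375.

-2934375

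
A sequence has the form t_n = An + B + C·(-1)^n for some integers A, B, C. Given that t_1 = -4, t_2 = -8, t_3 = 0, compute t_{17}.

28

Plug in n = 1, 2, 3: A + B - C = -4; 2A + B + C = -8; 3A + B - C = 0.
Subtracting the first from the second: A + 2C = -4.
Subtracting the second from the third: A - 2C = 8.
Solving: C = -3, A = 2, then B = -9.
So t_n = 2·n + (-9) + (-3)·(-1)^n; at n=17 this is 28.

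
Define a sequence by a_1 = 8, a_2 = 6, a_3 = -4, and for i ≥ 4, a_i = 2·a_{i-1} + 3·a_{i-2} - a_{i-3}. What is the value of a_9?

Iterate the recurrence:
a_4 = 2;  a_5 = -14;  a_6 = -18;  a_7 = -80;  a_8 = -200;  a_9 = -622.

-622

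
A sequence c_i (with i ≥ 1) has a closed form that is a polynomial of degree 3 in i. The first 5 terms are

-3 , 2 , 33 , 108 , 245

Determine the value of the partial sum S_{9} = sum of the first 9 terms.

4605

1st diffs: 5, 31, 75, 137.
2nd diffs: 26, 44, 62.
3rd diffs: 18, 18 (constant).
Newton forward-difference form: c_i = -3 + 5·C(i-1,1) + 26·C(i-1,2) + 18·C(i-1,3).
Continuing: 462, 777, 1208, 1773.
Summing i = 1..9 (9 terms) gives 4605.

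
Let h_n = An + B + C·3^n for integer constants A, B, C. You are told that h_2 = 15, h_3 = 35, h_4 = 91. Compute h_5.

Plug in n = 2, 3, 4: 2A + B + 9C = 15; 3A + B + 27C = 35; 4A + B + 81C = 91.
Subtracting the first from the second: A + 18C = 20.
Subtracting the second from the third: A + 54C = 56.
Solving: C = 1, A = 2, then B = 2.
Therefore h_5 = 10 + 2 + 1·243 = 255.

255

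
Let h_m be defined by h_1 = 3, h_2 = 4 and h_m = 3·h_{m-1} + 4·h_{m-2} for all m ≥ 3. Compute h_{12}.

Compute successive terms:
h_3 = 24; h_4 = 88; h_5 = 360; h_6 = 1432; h_7 = 5736; h_8 = 22936; h_9 = 91752; h_{10} = 367000; h_{11} = 1468008; h_{12} = 5872024.
(Characteristic roots are 4 and -1.)

5872024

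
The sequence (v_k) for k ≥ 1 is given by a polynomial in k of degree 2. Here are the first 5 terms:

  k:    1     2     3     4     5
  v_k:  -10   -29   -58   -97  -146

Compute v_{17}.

1st diffs: -19, -29, -39, -49.
2nd diffs: -10, -10, -10 (constant).
Newton forward-difference form: v_k = -10 + (-19)·C(k-1,1) + (-10)·C(k-1,2).
At k = 17: k-1 = 16, so v_{17} = -10 - 304 - 1200 = -1514.

-1514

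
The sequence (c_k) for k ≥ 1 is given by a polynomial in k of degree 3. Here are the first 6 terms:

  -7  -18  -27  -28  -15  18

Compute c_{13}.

1313

1st diffs: -11, -9, -1, 13, 33.
2nd diffs: 2, 8, 14, 20.
3rd diffs: 6, 6, 6 (constant).
So c_k = k^3 - 5k^2 - 3k.
Evaluating at k = 13 gives c_{13} = 1313.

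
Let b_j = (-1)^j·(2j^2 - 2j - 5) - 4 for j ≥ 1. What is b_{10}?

171

(-1)^10 = 1; 2j^2 - 2j - 5 at j=10 is 175; so b_{10} = 171.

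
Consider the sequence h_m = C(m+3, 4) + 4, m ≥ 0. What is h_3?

19

C(6, 4) = 15, so h_3 = 19.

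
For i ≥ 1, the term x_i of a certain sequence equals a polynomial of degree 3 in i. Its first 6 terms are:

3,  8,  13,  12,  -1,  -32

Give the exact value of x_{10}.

-456

1st diffs: 5, 5, -1, -13, -31.
2nd diffs: 0, -6, -12, -18.
3rd diffs: -6, -6, -6 (constant).
Newton forward-difference form: x_i = 3 + 5·C(i-1,1) + (-6)·C(i-1,3).
At i = 10: i-1 = 9, so x_{10} = 3 + 45 - 504 = -456.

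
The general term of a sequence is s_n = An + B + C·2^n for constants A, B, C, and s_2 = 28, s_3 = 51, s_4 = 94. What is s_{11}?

10275

Write the equations: 2A + B + 4C = 28; 3A + B + 8C = 51; 4A + B + 16C = 94.
Subtracting the first from the second: A + 4C = 23.
Subtracting the second from the third: A + 8C = 43.
Solving: C = 5, A = 3, then B = 2.
So s_n = 3·n + 2 + 5·2^n; at n=11 this is 10275.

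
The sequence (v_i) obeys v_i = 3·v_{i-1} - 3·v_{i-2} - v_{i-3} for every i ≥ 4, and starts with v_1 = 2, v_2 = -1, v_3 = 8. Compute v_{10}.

Step forward from the initial values:
v_4 = 25; v_5 = 52; v_6 = 73; v_7 = 38; v_8 = -157; v_9 = -658; v_{10} = -1541.

-1541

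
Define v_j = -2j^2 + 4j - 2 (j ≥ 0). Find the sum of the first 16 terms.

Over j = 0..15: Σj = 120, Σj² = 1240.
Total = (-2)·1240 + (4)·120 + (-2)·16 = -2032.

-2032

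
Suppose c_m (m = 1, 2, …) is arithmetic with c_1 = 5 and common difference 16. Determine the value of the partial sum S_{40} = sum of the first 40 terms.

c_m = 5 + (m - 1)·16.
c_{40} = 629; S = 40·(5 + 629)/2 = 12680.

12680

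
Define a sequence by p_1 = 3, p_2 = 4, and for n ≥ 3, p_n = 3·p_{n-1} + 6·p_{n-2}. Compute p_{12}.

15773130

Applying the relation repeatedly:
p_3 = 30  p_4 = 114  p_5 = 522  p_6 = 2250  p_7 = 9882  p_8 = 43146  p_9 = 188730  p_{10} = 825066  p_{11} = 3607578  p_{12} = 15773130.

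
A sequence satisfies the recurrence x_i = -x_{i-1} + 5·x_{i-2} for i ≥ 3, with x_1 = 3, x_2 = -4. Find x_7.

999

Iterate the recurrence:
x_3 = 19, x_4 = -39, x_5 = 134, x_6 = -329, x_7 = 999.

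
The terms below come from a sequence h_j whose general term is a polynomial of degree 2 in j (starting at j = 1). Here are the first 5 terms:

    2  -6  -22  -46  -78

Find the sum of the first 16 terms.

1st diffs: -8, -16, -24, -32.
2nd diffs: -8, -8, -8 (constant).
Newton forward-difference form: h_j = 2 + (-8)·C(j-1,1) + (-8)·C(j-1,2).
Continuing: …, -118, -166, -222, -286, …, h_{16} = -958.
Summing j = 1..16 (16 terms) gives -5408.

-5408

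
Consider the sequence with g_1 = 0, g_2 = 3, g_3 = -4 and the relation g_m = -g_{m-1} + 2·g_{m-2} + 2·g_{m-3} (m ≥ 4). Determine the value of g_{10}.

108

Compute successive terms:
g_4 = 10; g_5 = -12; g_6 = 24; g_7 = -28; g_8 = 52; g_9 = -60; g_{10} = 108.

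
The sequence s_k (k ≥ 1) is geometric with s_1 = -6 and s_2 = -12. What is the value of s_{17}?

-393216

Common ratio r = 2.
s_k = (-6)·2^(k-1).
s_{17} = (-6)·2^16 = -393216.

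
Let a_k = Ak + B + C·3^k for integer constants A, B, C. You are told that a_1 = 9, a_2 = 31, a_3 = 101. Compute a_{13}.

Plug in k = 1, 2, 3: A + B + 3C = 9; 2A + B + 9C = 31; 3A + B + 27C = 101.
Subtracting the first from the second: A + 6C = 22.
Subtracting the second from the third: A + 18C = 70.
Solving: C = 4, A = -2, then B = -1.
Hence a_{13} = -2·13 + (-1) + 4·1594323 = 6377265.

6377265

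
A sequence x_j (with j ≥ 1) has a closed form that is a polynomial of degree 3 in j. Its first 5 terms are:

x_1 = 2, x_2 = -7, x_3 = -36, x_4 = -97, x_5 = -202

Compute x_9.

1st diffs: -9, -29, -61, -105.
2nd diffs: -20, -32, -44.
3rd diffs: -12, -12 (constant).
Newton forward-difference form: x_j = 2 + (-9)·C(j-1,1) + (-20)·C(j-1,2) + (-12)·C(j-1,3).
At j = 9: j-1 = 8, so x_9 = 2 - 72 - 560 - 672 = -1302.

-1302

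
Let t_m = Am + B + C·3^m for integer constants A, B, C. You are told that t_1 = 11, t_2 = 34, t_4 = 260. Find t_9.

Plug in m = 1, 2, 4: A + B + 3C = 11; 2A + B + 9C = 34; 4A + B + 81C = 260.
Subtracting the first from the second: A + 6C = 23.
Subtracting the second from the third: 2A + 72C = 226.
Solving: C = 3, A = 5, then B = -3.
Hence t_9 = 5·9 + (-3) + 3·19683 = 59091.

59091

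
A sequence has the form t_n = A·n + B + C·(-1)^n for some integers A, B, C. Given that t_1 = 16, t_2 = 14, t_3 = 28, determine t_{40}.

At n = 1, 2, 3: A + B - C = 16; 2A + B + C = 14; 3A + B - C = 28.
Subtracting the first from the second: A + 2C = -2.
Subtracting the second from the third: A - 2C = 14.
Solving: C = -4, A = 6, then B = 6.
Therefore t_{40} = 240 + 6 + (-4)·1 = 242.

242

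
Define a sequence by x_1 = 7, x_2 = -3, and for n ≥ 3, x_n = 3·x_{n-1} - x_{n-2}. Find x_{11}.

-38383

Compute successive terms:
x_3 = -16  x_4 = -45  x_5 = -119  x_6 = -312  x_7 = -817  x_8 = -2139  x_9 = -5600  x_{10} = -14661  x_{11} = -38383.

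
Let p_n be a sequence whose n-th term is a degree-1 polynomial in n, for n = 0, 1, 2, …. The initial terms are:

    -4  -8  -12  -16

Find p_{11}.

-48

1st diffs: -4, -4, -4 (constant).
So p_n = -4n - 4.
Evaluating at n = 11 gives p_{11} = -48.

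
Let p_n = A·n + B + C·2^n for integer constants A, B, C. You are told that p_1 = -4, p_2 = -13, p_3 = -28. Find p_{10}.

-3097

At n = 1, 2, 3: A + B + 2C = -4; 2A + B + 4C = -13; 3A + B + 8C = -28.
Subtracting the first from the second: A + 2C = -9.
Subtracting the second from the third: A + 4C = -15.
Solving: C = -3, A = -3, then B = 5.
Therefore p_{10} = -30 + 5 + (-3)·1024 = -3097.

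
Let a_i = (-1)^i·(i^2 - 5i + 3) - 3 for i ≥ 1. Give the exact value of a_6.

(-1)^6 = 1; i^2 - 5i + 3 at i=6 is 9; so a_6 = 6.

6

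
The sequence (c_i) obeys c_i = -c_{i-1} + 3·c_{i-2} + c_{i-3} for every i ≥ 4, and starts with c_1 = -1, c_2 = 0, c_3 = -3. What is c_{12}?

1838

Iterate the recurrence:
c_4 = 2;  c_5 = -11;  c_6 = 14;  c_7 = -45;  c_8 = 76;  c_9 = -197;  c_{10} = 380;  c_{11} = -895;  c_{12} = 1838.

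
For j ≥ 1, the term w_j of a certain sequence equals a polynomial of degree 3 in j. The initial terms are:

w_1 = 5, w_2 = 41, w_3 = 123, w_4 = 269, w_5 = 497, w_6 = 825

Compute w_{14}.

1st diffs: 36, 82, 146, 228, 328.
2nd diffs: 46, 64, 82, 100.
3rd diffs: 18, 18, 18 (constant).
Newton forward-difference form: w_j = 5 + 36·C(j-1,1) + 46·C(j-1,2) + 18·C(j-1,3).
At j = 14: j-1 = 13, so w_{14} = 5 + 468 + 3588 + 5148 = 9209.

9209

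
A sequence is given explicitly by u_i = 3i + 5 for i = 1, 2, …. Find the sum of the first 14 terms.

385

Over i = 1..14: Σi = 105.
Total = (3)·105 + (5)·14 = 385.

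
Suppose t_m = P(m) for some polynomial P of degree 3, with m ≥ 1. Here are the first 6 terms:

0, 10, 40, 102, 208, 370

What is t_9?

1st diffs: 10, 30, 62, 106, 162.
2nd diffs: 20, 32, 44, 56.
3rd diffs: 12, 12, 12 (constant).
So t_m = 2m^3 - 2m^2 + 2m - 2.
Evaluating at m = 9 gives t_9 = 1312.

1312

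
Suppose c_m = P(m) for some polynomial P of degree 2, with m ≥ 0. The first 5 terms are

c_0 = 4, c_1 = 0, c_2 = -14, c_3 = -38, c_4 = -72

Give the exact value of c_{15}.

1st diffs: -4, -14, -24, -34.
2nd diffs: -10, -10, -10 (constant).
So c_m = -5m^2 + m + 4.
Evaluating at m = 15 gives c_{15} = -1106.

-1106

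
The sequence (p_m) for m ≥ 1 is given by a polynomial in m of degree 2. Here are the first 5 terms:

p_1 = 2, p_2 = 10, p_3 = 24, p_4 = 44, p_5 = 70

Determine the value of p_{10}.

1st diffs: 8, 14, 20, 26.
2nd diffs: 6, 6, 6 (constant).
Newton forward-difference form: p_m = 2 + 8·C(m-1,1) + 6·C(m-1,2).
At m = 10: m-1 = 9, so p_{10} = 2 + 72 + 216 = 290.

290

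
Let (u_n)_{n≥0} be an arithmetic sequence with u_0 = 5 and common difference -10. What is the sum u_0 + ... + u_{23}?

-2640

u_n = 5 + (n - 0)·(-10).
u_{23} = -225; S = 24·(5 + (-225))/2 = -2640.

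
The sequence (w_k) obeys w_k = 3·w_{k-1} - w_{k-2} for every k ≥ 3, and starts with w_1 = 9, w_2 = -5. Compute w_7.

-1215

Step forward from the initial values:
w_3 = -24  w_4 = -67  w_5 = -177  w_6 = -464  w_7 = -1215.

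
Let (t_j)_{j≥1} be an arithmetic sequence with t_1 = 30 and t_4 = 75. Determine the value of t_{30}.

465

Common difference d = (75 - 30) / (4 - 1) = 15.
t_j = 30 + (j - 1)·15.
t_{30} = 30 + 29·15 = 465.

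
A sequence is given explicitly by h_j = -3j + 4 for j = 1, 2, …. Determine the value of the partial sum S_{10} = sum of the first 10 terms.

Over j = 1..10: Σj = 55.
Total = (-3)·55 + (4)·10 = -125.

-125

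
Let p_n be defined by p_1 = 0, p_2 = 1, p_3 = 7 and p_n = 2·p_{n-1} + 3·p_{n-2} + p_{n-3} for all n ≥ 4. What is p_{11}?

47201

Compute successive terms:
p_4 = 17; p_5 = 56; p_6 = 170; p_7 = 525; p_8 = 1616; p_9 = 4977; p_{10} = 15327; p_{11} = 47201.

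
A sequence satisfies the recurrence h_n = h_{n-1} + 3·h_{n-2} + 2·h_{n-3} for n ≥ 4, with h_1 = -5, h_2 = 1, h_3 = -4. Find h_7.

Step forward from the initial values:
h_4 = -11; h_5 = -21; h_6 = -62; h_7 = -147.

-147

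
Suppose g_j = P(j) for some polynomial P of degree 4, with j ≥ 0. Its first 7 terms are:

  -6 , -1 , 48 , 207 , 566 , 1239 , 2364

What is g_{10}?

14984

1st diffs: 5, 49, 159, 359, 673, 1125.
2nd diffs: 44, 110, 200, 314, 452.
3rd diffs: 66, 90, 114, 138.
4th diffs: 24, 24, 24 (constant).
Newton forward-difference form: g_j = -6 + 5·C(j,1) + 44·C(j,2) + 66·C(j,3) + 24·C(j,4).
At j = 10: j = 10, so g_{10} = -6 + 50 + 1980 + 7920 + 5040 = 14984.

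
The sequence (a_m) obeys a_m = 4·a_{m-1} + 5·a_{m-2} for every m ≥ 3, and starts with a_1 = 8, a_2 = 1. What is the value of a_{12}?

Step forward from the initial values:
a_3 = 44, a_4 = 181, a_5 = 944, a_6 = 4681, a_7 = 23444, a_8 = 117181, a_9 = 585944, a_{10} = 2929681, a_{11} = 14648444, a_{12} = 73242181.
(Characteristic roots are 5 and -1.)

73242181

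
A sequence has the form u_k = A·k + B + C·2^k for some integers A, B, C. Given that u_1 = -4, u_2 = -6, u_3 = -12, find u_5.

Plug in k = 1, 2, 3: A + B + 2C = -4; 2A + B + 4C = -6; 3A + B + 8C = -12.
Subtracting the first from the second: A + 2C = -2.
Subtracting the second from the third: A + 4C = -6.
Solving: C = -2, A = 2, then B = -2.
So u_k = 2·k + (-2) + (-2)·2^k; at k=5 this is -56.

-56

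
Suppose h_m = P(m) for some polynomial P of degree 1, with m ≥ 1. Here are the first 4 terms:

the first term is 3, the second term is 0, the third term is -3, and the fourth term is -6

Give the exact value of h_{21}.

1st diffs: -3, -3, -3 (constant).
So h_m = -3m + 6.
Evaluating at m = 21 gives h_{21} = -57.

-57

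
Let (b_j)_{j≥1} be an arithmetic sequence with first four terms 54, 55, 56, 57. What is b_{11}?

64

Common difference d = 1.
b_j = 54 + (j - 1)·1.
b_{11} = 54 + 10·1 = 64.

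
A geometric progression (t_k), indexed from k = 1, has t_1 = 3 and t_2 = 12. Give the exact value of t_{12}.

Common ratio r = 4.
t_k = 3·4^(k-1).
t_{12} = 3·4^11 = 12582912.

12582912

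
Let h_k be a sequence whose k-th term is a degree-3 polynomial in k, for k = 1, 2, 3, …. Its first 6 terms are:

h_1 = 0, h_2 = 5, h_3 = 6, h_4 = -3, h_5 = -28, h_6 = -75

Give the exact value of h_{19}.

-5418

1st diffs: 5, 1, -9, -25, -47.
2nd diffs: -4, -10, -16, -22.
3rd diffs: -6, -6, -6 (constant).
Newton forward-difference form: h_k = 5·C(k-1,1) + (-4)·C(k-1,2) + (-6)·C(k-1,3).
At k = 19: k-1 = 18, so h_{19} = 90 - 612 - 4896 = -5418.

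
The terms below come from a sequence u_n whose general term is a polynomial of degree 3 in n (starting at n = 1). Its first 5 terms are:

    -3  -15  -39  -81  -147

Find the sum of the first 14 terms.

-11508

1st diffs: -12, -24, -42, -66.
2nd diffs: -12, -18, -24.
3rd diffs: -6, -6 (constant).
So u_n = -n^3 - 5n + 3.
Continuing: …, -243, -375, -549, -771, …, u_{14} = -2811.
Summing n = 1..14 (14 terms) gives -11508.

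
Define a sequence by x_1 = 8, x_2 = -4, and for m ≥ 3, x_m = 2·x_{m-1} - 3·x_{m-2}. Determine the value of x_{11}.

-1664

Step forward from the initial values:
x_3 = -32  x_4 = -52  x_5 = -8  x_6 = 140  x_7 = 304  x_8 = 188  x_9 = -536  x_{10} = -1636  x_{11} = -1664.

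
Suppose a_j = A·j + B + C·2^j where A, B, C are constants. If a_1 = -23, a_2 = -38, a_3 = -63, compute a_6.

-358

Plug in j = 1, 2, 3: A + B + 2C = -23; 2A + B + 4C = -38; 3A + B + 8C = -63.
Subtracting the first from the second: A + 2C = -15.
Subtracting the second from the third: A + 4C = -25.
Solving: C = -5, A = -5, then B = -8.
Therefore a_6 = -30 + (-8) + (-5)·64 = -358.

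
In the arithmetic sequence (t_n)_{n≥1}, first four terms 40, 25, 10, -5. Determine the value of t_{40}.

Common difference d = -15.
t_n = 40 + (n - 1)·(-15).
t_{40} = 40 + 39·(-15) = -545.

-545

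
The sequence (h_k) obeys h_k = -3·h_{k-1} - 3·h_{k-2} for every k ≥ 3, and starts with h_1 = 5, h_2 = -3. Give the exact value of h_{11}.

Compute successive terms:
h_3 = -6;  h_4 = 27;  h_5 = -63;  h_6 = 108;  h_7 = -135;  h_8 = 81;  h_9 = 162;  h_{10} = -729;  h_{11} = 1701.

1701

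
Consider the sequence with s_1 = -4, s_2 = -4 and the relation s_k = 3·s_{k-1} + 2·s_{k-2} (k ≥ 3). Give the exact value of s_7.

-3092

Iterate the recurrence:
s_3 = -20;  s_4 = -68;  s_5 = -244;  s_6 = -868;  s_7 = -3092.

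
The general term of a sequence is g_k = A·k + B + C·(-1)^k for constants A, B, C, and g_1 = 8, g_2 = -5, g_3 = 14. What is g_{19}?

62

Write the equations: A + B - C = 8; 2A + B + C = -5; 3A + B - C = 14.
Subtracting the first from the second: A + 2C = -13.
Subtracting the second from the third: A - 2C = 19.
Solving: C = -8, A = 3, then B = -3.
So g_k = 3·k + (-3) + (-8)·(-1)^k; at k=19 this is 62.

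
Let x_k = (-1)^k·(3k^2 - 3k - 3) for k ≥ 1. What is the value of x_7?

-123

(-1)^7 = -1; 3k^2 - 3k - 3 at k=7 is 123; so x_7 = -123.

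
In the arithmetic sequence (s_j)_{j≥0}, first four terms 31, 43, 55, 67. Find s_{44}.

Common difference d = 12.
s_j = 31 + (j - 0)·12.
s_{44} = 31 + 44·12 = 559.

559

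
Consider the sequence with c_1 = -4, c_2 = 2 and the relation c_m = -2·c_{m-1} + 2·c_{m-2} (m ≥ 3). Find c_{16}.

5016832

Step forward from the initial values:
c_3 = -12;  c_4 = 28;  c_5 = -80;  …;  c_{13} = -246016;  c_{14} = 672128;  c_{15} = -1836288;  c_{16} = 5016832.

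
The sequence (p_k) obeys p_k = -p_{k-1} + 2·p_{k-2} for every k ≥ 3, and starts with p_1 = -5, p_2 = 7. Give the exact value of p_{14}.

Step forward from the initial values:
p_3 = -17, p_4 = 31, p_5 = -65, …, p_{11} = -4097, p_{12} = 8191, p_{13} = -16385, p_{14} = 32767.
(Characteristic roots are 1 and -2.)

32767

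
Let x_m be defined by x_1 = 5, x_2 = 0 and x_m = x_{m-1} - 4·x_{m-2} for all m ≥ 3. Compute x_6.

140

Applying the relation repeatedly:
x_3 = -20; x_4 = -20; x_5 = 60; x_6 = 140.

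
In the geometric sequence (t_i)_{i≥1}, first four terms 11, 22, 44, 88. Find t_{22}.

Common ratio r = 2.
t_i = 11·2^(i-1).
t_{22} = 11·2^21 = 23068672.

23068672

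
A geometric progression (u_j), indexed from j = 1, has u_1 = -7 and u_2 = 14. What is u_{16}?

Common ratio r = -2.
u_j = (-7)·(-2)^(j-1).
u_{16} = (-7)·(-2)^15 = 229376.

229376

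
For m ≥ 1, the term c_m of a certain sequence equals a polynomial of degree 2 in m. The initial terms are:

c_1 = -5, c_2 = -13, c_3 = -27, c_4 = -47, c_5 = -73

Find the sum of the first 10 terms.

1st diffs: -8, -14, -20, -26.
2nd diffs: -6, -6, -6 (constant).
Newton forward-difference form: c_m = -5 + (-8)·C(m-1,1) + (-6)·C(m-1,2).
Continuing: …, -105, -143, -187, -237, …, c_{10} = -293.
Summing m = 1..10 (10 terms) gives -1130.

-1130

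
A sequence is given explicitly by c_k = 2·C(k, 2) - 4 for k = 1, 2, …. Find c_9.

C(9, 2) = 36, so c_9 = 68.

68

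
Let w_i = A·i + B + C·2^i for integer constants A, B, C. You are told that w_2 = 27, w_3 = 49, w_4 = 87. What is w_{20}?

The three given values yield: 2A + B + 4C = 27; 3A + B + 8C = 49; 4A + B + 16C = 87.
Subtracting the first from the second: A + 4C = 22.
Subtracting the second from the third: A + 8C = 38.
Solving: C = 4, A = 6, then B = -1.
Hence w_{20} = 6·20 + (-1) + 4·1048576 = 4194423.

4194423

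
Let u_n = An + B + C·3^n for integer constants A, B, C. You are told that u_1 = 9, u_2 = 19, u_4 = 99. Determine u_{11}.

177193

At n = 1, 2, 4: A + B + 3C = 9; 2A + B + 9C = 19; 4A + B + 81C = 99.
Subtracting the first from the second: A + 6C = 10.
Subtracting the second from the third: 2A + 72C = 80.
Solving: C = 1, A = 4, then B = 2.
Hence u_{11} = 4·11 + 2 + 1·177147 = 177193.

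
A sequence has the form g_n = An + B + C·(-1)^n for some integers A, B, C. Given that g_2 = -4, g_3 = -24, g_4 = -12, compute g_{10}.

Plug in n = 2, 3, 4: 2A + B + C = -4; 3A + B - C = -24; 4A + B + C = -12.
Subtracting the first from the second: A - 2C = -20.
Subtracting the second from the third: A + 2C = 12.
Solving: C = 8, A = -4, then B = -4.
So g_n = -4·n + (-4) + 8·(-1)^n; at n=10 this is -36.

-36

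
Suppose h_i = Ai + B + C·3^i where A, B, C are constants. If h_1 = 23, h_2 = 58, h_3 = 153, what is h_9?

98463

At i = 1, 2, 3: A + B + 3C = 23; 2A + B + 9C = 58; 3A + B + 27C = 153.
Subtracting the first from the second: A + 6C = 35.
Subtracting the second from the third: A + 18C = 95.
Solving: C = 5, A = 5, then B = 3.
So h_i = 5·i + 3 + 5·3^i; at i=9 this is 98463.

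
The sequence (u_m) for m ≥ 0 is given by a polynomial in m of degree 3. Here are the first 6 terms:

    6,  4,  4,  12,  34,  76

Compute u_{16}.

3574

1st diffs: -2, 0, 8, 22, 42.
2nd diffs: 2, 8, 14, 20.
3rd diffs: 6, 6, 6 (constant).
Newton forward-difference form: u_m = 6 + (-2)·C(m,1) + 2·C(m,2) + 6·C(m,3).
At m = 16: m = 16, so u_{16} = 6 - 32 + 240 + 3360 = 3574.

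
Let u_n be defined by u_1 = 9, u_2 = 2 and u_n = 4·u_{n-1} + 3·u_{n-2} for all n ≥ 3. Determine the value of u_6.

u_3 = 35  u_4 = 146  u_5 = 689  u_6 = 3194.

3194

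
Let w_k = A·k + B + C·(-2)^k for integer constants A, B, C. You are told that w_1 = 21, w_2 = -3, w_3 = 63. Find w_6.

The three given values yield: A + B - 2C = 21; 2A + B + 4C = -3; 3A + B - 8C = 63.
Subtracting the first from the second: A + 6C = -24.
Subtracting the second from the third: A - 12C = 66.
Solving: C = -5, A = 6, then B = 5.
Therefore w_6 = 36 + 5 + (-5)·64 = -279.

-279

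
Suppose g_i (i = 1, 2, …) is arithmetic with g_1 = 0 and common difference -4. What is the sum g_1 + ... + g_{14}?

g_i = 0 + (i - 1)·(-4).
g_{14} = -52; S = 14·(0 + (-52))/2 = -364.

-364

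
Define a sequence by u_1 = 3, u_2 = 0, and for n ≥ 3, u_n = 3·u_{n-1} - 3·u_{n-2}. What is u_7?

-81

Step forward from the initial values:
u_3 = -9  u_4 = -27  u_5 = -54  u_6 = -81  u_7 = -81.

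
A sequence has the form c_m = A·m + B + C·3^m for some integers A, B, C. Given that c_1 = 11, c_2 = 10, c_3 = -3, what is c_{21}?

-10460353089

At m = 1, 2, 3: A + B + 3C = 11; 2A + B + 9C = 10; 3A + B + 27C = -3.
Subtracting the first from the second: A + 6C = -1.
Subtracting the second from the third: A + 18C = -13.
Solving: C = -1, A = 5, then B = 9.
So c_m = 5·m + 9 + (-1)·3^m; at m=21 this is -10460353089.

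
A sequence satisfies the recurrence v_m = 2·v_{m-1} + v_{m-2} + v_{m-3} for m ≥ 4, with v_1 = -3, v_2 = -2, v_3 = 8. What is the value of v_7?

189

Applying the relation repeatedly:
v_4 = 11, v_5 = 28, v_6 = 75, v_7 = 189.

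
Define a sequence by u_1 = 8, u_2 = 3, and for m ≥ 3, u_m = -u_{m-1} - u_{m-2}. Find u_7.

8

u_3 = -11;  u_4 = 8;  u_5 = 3;  u_6 = -11;  u_7 = 8.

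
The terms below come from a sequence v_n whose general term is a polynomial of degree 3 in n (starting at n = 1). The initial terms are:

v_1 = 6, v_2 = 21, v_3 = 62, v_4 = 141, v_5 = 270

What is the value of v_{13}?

4542

1st diffs: 15, 41, 79, 129.
2nd diffs: 26, 38, 50.
3rd diffs: 12, 12 (constant).
So v_n = 2n^3 + n^2 - 2n + 5.
Evaluating at n = 13 gives v_{13} = 4542.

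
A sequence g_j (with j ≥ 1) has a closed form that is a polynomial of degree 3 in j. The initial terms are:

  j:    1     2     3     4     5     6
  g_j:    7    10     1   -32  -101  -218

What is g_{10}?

1st diffs: 3, -9, -33, -69, -117.
2nd diffs: -12, -24, -36, -48.
3rd diffs: -12, -12, -12 (constant).
Newton forward-difference form: g_j = 7 + 3·C(j-1,1) + (-12)·C(j-1,2) + (-12)·C(j-1,3).
At j = 10: j-1 = 9, so g_{10} = 7 + 27 - 432 - 1008 = -1406.

-1406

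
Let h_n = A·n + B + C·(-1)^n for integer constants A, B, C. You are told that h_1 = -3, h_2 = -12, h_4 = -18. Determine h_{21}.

Plug in n = 1, 2, 4: A + B - C = -3; 2A + B + C = -12; 4A + B + C = -18.
Subtracting the first from the second: A + 2C = -9.
Subtracting the second from the third: 2A = -6.
Solving: C = -3, A = -3, then B = -3.
Hence h_{21} = -3·21 + (-3) + (-3)·(-1) = -63.

-63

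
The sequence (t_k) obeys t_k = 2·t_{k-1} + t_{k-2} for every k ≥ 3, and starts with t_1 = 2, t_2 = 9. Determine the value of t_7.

t_3 = 20; t_4 = 49; t_5 = 118; t_6 = 285; t_7 = 688.

688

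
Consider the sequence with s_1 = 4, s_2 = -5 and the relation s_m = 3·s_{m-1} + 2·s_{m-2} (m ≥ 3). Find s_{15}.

-35290483

Applying the relation repeatedly:
s_3 = -7, s_4 = -31, s_5 = -107, …, s_{12} = -781159, s_{13} = -2782139, s_{14} = -9908735, s_{15} = -35290483.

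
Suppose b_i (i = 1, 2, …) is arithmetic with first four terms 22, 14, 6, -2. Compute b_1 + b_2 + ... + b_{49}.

-8330

Common difference d = -8.
b_i = 22 + (i - 1)·(-8).
b_{49} = -362; S = 49·(22 + (-362))/2 = -8330.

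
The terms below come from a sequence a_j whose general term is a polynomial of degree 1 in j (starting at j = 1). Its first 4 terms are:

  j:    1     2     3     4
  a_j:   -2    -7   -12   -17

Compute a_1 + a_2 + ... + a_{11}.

1st diffs: -5, -5, -5 (constant).
So a_j = -5j + 3.
Continuing: …, -22, -27, -32, -37, …, a_{11} = -52.
Summing j = 1..11 (11 terms) gives -297.

-297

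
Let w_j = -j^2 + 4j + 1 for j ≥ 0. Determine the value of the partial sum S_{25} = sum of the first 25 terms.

Over j = 0..24: Σj = 300, Σj² = 4900.
Total = (-1)·4900 + (4)·300 + (1)·25 = -3675.

-3675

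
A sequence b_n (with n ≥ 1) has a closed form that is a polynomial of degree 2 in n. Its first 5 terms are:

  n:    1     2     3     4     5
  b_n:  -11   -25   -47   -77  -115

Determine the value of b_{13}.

1st diffs: -14, -22, -30, -38.
2nd diffs: -8, -8, -8 (constant).
So b_n = -4n^2 - 2n - 5.
Evaluating at n = 13 gives b_{13} = -707.

-707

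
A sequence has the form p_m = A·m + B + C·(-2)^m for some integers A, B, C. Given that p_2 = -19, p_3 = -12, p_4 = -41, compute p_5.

2

The three given values yield: 2A + B + 4C = -19; 3A + B - 8C = -12; 4A + B + 16C = -41.
Subtracting the first from the second: A - 12C = 7.
Subtracting the second from the third: A + 24C = -29.
Solving: C = -1, A = -5, then B = -5.
Therefore p_5 = -25 + (-5) + (-1)·(-32) = 2.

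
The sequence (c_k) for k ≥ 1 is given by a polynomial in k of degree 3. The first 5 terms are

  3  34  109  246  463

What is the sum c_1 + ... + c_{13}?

27911

1st diffs: 31, 75, 137, 217.
2nd diffs: 44, 62, 80.
3rd diffs: 18, 18 (constant).
Newton forward-difference form: c_k = 3 + 31·C(k-1,1) + 44·C(k-1,2) + 18·C(k-1,3).
Continuing: …, 778, 1209, 1774, 2491, …, c_{13} = 7239.
Summing k = 1..13 (13 terms) gives 27911.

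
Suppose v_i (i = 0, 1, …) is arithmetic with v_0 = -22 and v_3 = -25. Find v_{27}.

Common difference d = (-25 - (-22)) / (3 - 0) = -1.
v_i = -22 + (i - 0)·(-1).
v_{27} = -22 + 27·(-1) = -49.

-49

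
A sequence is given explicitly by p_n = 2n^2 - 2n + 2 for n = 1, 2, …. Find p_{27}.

1406

p_{27} = 2·27^2 - 2·27 + 2 = 1406.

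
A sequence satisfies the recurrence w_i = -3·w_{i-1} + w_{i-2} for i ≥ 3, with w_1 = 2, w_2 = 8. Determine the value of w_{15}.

Iterate the recurrence:
w_3 = -22;  w_4 = 74;  w_5 = -244;  …;  w_{12} = 1046174;  w_{13} = -3455278;  w_{14} = 11412008;  w_{15} = -37691302.

-37691302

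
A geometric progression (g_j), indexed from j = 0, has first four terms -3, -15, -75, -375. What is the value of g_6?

-46875

Common ratio r = 5.
g_j = (-3)·5^(j-0).
g_6 = (-3)·5^6 = -46875.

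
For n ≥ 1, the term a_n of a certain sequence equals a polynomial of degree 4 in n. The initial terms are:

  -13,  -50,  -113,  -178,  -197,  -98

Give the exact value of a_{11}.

6367

1st diffs: -37, -63, -65, -19, 99.
2nd diffs: -26, -2, 46, 118.
3rd diffs: 24, 48, 72.
4th diffs: 24, 24 (constant).
Newton forward-difference form: a_n = -13 + (-37)·C(n-1,1) + (-26)·C(n-1,2) + 24·C(n-1,3) + 24·C(n-1,4).
At n = 11: n-1 = 10, so a_{11} = -13 - 370 - 1170 + 2880 + 5040 = 6367.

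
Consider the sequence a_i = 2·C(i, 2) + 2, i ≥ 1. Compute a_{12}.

C(12, 2) = 66, so a_{12} = 134.

134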